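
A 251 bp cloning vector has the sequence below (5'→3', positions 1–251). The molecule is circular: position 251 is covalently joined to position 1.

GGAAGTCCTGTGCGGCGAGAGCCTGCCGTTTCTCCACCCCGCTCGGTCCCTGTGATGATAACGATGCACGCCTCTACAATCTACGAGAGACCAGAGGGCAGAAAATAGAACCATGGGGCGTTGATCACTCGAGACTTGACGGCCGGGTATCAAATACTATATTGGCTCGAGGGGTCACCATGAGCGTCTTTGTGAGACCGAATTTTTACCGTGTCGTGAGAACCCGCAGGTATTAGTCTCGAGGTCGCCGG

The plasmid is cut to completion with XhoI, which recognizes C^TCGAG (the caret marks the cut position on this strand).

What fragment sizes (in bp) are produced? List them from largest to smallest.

141, 72, 38 bp

XhoI sites (CTCGAG) start at positions 128, 166, 238.
XhoI cuts after the first base of each site, so after positions 128, 166, 238.
Circular molecule, 3 cuts → 3 fragments:
  129–166 → 38 bp
  167–238 → 72 bp
  239–251 then 1–128 → 13 + 128 = 141 bp
Sorted largest to smallest: 141, 72, 38 bp.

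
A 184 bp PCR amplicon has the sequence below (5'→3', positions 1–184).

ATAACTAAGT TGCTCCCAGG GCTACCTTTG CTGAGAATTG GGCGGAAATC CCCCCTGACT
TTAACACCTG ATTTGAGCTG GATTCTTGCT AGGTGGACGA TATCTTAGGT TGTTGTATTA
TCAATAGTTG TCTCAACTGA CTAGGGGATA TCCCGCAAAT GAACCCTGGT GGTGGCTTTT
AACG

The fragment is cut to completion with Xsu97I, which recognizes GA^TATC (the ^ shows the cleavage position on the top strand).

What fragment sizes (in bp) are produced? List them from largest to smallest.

100, 48, 36 bp

Xsu97I sites (GATATC) start at positions 99, 147.
Xsu97I cuts after base 2 of each site, so after positions 100, 148.
Linear molecule, 2 cuts → 3 fragments:
  1–100 → 100 bp
  101–148 → 48 bp
  149–184 → 36 bp
Sorted largest to smallest: 100, 48, 36 bp.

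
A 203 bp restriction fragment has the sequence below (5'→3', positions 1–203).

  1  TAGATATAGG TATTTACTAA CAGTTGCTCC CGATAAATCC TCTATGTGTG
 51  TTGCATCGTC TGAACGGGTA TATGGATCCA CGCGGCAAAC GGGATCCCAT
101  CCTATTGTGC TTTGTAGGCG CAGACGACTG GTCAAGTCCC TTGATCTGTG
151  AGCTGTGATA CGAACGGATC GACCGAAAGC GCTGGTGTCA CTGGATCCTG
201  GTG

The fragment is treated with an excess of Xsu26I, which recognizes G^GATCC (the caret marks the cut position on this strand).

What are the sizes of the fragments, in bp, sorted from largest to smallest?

Xsu26I sites (GGATCC) start at positions 74, 92, 193.
Xsu26I cuts after the first base of each site, so after positions 74, 92, 193.
Linear molecule, 3 cuts → 4 fragments:
  1–74 → 74 bp
  75–92 → 18 bp
  93–193 → 101 bp
  194–203 → 10 bp
Sorted largest to smallest: 101, 74, 18, 10 bp.

101, 74, 18, 10 bp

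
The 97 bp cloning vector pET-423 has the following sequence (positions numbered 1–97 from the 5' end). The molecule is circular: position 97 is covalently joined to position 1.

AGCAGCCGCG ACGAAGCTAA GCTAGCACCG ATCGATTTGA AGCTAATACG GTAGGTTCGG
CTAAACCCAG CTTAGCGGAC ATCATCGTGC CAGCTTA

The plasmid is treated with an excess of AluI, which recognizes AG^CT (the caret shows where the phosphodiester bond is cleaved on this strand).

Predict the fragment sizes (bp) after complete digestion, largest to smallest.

28, 23, 21, 20, 5 bp

AluI sites (AGCT) start at positions 15, 20, 41, 69, 92.
AluI cuts after base 2 of each site, so after positions 16, 21, 42, 70, 93.
Circular molecule, 5 cuts → 5 fragments:
  17–21 → 5 bp
  22–42 → 21 bp
  43–70 → 28 bp
  71–93 → 23 bp
  94–97 then 1–16 → 4 + 16 = 20 bp
Sorted largest to smallest: 28, 23, 21, 20, 5 bp.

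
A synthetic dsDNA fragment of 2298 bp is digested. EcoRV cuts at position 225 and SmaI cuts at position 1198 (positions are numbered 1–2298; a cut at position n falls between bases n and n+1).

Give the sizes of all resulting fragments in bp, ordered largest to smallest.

1100, 973, 225 bp

Combined cut positions (sorted): 225, 1198.
Linear molecule, 2 cuts → 3 fragments:
  225 − 0 = 225 bp
  1198 − 225 = 973 bp
  2298 − 1198 = 1100 bp
Sorted largest to smallest: 1100, 973, 225 bp.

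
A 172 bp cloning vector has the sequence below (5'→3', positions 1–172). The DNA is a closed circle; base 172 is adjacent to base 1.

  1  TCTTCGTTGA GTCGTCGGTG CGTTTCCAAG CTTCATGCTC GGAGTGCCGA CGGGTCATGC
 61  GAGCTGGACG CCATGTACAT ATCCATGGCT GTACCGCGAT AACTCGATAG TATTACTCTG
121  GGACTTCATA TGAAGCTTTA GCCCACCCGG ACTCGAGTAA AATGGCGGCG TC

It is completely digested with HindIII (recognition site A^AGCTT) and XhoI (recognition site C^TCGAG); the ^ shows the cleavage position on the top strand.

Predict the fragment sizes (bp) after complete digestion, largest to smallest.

HindIII sites (AAGCTT) start at positions 28, 133.
HindIII cuts after the first base of each site, so after positions 28, 133.
The XhoI site (CTCGAG) starts at position 152.
XhoI cuts after the first base of each site, so after position 152.
Combined cut positions: 28, 133, 152.
Circular molecule, 3 cuts → 3 fragments:
  29–133 → 105 bp
  134–152 → 19 bp
  153–172 then 1–28 → 20 + 28 = 48 bp
Sorted largest to smallest: 105, 48, 19 bp.

105, 48, 19 bp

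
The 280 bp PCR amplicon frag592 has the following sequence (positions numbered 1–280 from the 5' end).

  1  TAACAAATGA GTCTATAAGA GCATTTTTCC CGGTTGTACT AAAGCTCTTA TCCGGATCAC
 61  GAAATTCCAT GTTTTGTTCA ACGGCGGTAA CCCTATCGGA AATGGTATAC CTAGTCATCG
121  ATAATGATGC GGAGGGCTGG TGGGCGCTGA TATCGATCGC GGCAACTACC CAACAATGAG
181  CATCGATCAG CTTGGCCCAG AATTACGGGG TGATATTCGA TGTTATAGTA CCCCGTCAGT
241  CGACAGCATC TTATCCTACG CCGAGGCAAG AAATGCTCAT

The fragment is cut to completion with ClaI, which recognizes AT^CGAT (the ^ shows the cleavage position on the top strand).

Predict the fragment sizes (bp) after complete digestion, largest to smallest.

118, 97, 35, 30 bp

ClaI sites (ATCGAT) start at positions 117, 152, 182.
ClaI cuts after base 2 of each site, so after positions 118, 153, 183.
Linear molecule, 3 cuts → 4 fragments:
  1–118 → 118 bp
  119–153 → 35 bp
  154–183 → 30 bp
  184–280 → 97 bp
Sorted largest to smallest: 118, 97, 35, 30 bp.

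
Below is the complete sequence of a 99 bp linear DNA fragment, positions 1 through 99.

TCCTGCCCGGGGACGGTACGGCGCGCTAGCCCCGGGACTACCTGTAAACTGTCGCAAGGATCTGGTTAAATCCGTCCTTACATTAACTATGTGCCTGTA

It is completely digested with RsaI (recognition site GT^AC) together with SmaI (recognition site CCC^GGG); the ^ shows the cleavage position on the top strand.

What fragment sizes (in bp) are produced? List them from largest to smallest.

The RsaI site (GTAC) starts at position 16.
RsaI cuts after base 2 of each site, so after position 17.
SmaI sites (CCCGGG) start at positions 6, 31.
SmaI cuts after base 3 of each site, so after positions 8, 33.
Combined cut positions: 8, 17, 33.
Linear molecule, 3 cuts → 4 fragments:
  1–8 → 8 bp
  9–17 → 9 bp
  18–33 → 16 bp
  34–99 → 66 bp
Sorted largest to smallest: 66, 16, 9, 8 bp.

66, 16, 9, 8 bp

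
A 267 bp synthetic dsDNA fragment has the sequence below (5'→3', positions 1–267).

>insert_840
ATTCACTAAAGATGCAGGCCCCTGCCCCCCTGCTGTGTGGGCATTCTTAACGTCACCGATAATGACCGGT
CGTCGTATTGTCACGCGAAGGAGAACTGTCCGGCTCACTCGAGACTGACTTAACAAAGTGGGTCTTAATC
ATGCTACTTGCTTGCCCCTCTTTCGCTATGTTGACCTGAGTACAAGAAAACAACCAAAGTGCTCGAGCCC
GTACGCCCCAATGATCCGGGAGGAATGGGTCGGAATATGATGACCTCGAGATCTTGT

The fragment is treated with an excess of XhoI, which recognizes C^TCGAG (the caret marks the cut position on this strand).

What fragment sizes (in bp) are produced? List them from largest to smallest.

108, 94, 53, 12 bp

XhoI sites (CTCGAG) start at positions 108, 202, 255.
XhoI cuts after the first base of each site, so after positions 108, 202, 255.
Linear molecule, 3 cuts → 4 fragments:
  1–108 → 108 bp
  109–202 → 94 bp
  203–255 → 53 bp
  256–267 → 12 bp
Sorted largest to smallest: 108, 94, 53, 12 bp.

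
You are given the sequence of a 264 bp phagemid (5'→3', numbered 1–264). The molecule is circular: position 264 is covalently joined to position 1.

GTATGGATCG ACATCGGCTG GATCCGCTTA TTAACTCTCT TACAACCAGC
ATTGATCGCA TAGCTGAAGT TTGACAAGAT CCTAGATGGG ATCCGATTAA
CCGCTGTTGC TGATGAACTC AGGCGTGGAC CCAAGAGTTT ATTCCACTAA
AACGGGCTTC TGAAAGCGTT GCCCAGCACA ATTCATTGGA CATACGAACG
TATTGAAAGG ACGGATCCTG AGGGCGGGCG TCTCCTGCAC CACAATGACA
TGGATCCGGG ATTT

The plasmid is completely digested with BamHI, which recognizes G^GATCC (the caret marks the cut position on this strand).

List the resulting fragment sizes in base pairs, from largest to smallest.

BamHI sites (GGATCC) start at positions 20, 89, 213, 252.
BamHI cuts after the first base of each site, so after positions 20, 89, 213, 252.
Circular molecule, 4 cuts → 4 fragments:
  21–89 → 69 bp
  90–213 → 124 bp
  214–252 → 39 bp
  253–264 then 1–20 → 12 + 20 = 32 bp
Sorted largest to smallest: 124, 69, 39, 32 bp.

124, 69, 39, 32 bp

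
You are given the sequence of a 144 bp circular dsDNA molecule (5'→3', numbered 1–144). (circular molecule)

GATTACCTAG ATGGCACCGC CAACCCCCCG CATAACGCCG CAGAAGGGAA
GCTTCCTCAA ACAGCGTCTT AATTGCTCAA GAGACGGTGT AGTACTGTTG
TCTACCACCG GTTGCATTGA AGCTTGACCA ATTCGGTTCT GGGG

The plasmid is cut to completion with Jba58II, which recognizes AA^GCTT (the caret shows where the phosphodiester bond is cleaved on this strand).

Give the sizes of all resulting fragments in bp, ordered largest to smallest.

Jba58II sites (AAGCTT) start at positions 49, 120.
Jba58II cuts after base 2 of each site, so after positions 50, 121.
Circular molecule, 2 cuts → 2 fragments:
  51–121 → 71 bp
  122–144 then 1–50 → 23 + 50 = 73 bp
Sorted largest to smallest: 73, 71 bp.

73, 71 bp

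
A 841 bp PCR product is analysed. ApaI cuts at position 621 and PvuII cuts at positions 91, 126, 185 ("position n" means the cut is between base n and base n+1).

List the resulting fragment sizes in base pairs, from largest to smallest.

436, 220, 91, 59, 35 bp

Combined cut positions (sorted): 91, 126, 185, 621.
Linear molecule, 4 cuts → 5 fragments:
  91 − 0 = 91 bp
  126 − 91 = 35 bp
  185 − 126 = 59 bp
  621 − 185 = 436 bp
  841 − 621 = 220 bp
Sorted largest to smallest: 436, 220, 91, 59, 35 bp.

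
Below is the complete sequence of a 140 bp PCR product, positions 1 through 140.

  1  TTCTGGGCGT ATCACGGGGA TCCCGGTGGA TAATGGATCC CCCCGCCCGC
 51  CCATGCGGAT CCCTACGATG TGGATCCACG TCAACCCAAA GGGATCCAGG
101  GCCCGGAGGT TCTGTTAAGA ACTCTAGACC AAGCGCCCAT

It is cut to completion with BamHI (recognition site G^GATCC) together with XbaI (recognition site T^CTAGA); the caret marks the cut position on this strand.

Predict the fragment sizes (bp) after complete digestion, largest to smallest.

31, 22, 20, 18, 17, 17, 15 bp

BamHI sites (GGATCC) start at positions 18, 35, 57, 72, 92.
BamHI cuts after the first base of each site, so after positions 18, 35, 57, 72, 92.
The XbaI site (TCTAGA) starts at position 123.
XbaI cuts after the first base of each site, so after position 123.
Combined cut positions: 18, 35, 57, 72, 92, 123.
Linear molecule, 6 cuts → 7 fragments:
  1–18 → 18 bp
  19–35 → 17 bp
  36–57 → 22 bp
  58–72 → 15 bp
  73–92 → 20 bp
  93–123 → 31 bp
  124–140 → 17 bp
Sorted largest to smallest: 31, 22, 20, 18, 17, 17, 15 bp.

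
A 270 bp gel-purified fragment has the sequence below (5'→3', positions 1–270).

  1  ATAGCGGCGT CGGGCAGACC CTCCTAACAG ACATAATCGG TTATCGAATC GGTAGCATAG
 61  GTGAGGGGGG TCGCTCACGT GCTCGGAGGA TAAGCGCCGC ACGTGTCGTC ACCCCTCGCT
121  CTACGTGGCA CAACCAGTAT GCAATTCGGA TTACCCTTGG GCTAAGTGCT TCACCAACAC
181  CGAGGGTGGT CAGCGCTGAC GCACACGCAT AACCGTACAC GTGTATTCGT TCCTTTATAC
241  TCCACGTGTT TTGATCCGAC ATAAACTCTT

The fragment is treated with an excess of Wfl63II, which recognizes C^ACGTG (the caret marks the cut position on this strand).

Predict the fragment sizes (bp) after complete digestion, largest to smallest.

118, 76, 27, 25, 24 bp

Wfl63II sites (CACGTG) start at positions 76, 100, 218, 243.
Wfl63II cuts after the first base of each site, so after positions 76, 100, 218, 243.
Linear molecule, 4 cuts → 5 fragments:
  1–76 → 76 bp
  77–100 → 24 bp
  101–218 → 118 bp
  219–243 → 25 bp
  244–270 → 27 bp
Sorted largest to smallest: 118, 76, 27, 25, 24 bp.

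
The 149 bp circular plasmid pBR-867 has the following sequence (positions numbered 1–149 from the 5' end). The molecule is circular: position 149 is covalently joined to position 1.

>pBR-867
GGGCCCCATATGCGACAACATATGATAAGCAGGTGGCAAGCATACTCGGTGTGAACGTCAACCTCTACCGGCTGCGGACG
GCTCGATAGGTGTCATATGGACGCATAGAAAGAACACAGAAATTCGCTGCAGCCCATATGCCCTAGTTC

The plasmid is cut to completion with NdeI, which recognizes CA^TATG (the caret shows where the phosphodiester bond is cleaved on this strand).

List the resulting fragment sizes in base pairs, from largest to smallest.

75, 41, 21, 12 bp

NdeI sites (CATATG) start at positions 7, 19, 94, 135.
NdeI cuts after base 2 of each site, so after positions 8, 20, 95, 136.
Circular molecule, 4 cuts → 4 fragments:
  9–20 → 12 bp
  21–95 → 75 bp
  96–136 → 41 bp
  137–149 then 1–8 → 13 + 8 = 21 bp
Sorted largest to smallest: 75, 41, 21, 12 bp.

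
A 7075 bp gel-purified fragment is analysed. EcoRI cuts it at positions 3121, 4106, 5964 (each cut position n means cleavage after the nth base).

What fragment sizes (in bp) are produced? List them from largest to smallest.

Linear molecule, 3 cuts → 4 fragments:
  3121 − 0 = 3121 bp
  4106 − 3121 = 985 bp
  5964 − 4106 = 1858 bp
  7075 − 5964 = 1111 bp
Sorted largest to smallest: 3121, 1858, 1111, 985 bp.

3121, 1858, 1111, 985 bp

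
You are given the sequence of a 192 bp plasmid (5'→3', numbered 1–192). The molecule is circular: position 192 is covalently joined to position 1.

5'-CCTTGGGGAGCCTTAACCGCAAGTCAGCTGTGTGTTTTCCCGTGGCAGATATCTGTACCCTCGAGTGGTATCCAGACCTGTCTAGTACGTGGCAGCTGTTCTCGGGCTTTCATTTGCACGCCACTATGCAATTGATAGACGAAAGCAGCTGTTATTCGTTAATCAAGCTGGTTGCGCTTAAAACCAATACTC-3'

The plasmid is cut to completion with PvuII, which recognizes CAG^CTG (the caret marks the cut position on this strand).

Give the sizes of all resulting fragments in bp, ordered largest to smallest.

71, 68, 53 bp

PvuII sites (CAGCTG) start at positions 25, 93, 146.
PvuII cuts after base 3 of each site, so after positions 27, 95, 148.
Circular molecule, 3 cuts → 3 fragments:
  28–95 → 68 bp
  96–148 → 53 bp
  149–192 then 1–27 → 44 + 27 = 71 bp
Sorted largest to smallest: 71, 68, 53 bp.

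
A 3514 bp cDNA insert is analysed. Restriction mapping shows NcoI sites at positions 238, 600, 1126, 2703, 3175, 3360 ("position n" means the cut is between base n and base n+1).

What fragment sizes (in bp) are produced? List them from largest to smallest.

1577, 526, 472, 362, 238, 185, 154 bp

Linear molecule, 6 cuts → 7 fragments:
  238 − 0 = 238 bp
  600 − 238 = 362 bp
  1126 − 600 = 526 bp
  2703 − 1126 = 1577 bp
  3175 − 2703 = 472 bp
  3360 − 3175 = 185 bp
  3514 − 3360 = 154 bp
Sorted largest to smallest: 1577, 526, 472, 362, 238, 185, 154 bp.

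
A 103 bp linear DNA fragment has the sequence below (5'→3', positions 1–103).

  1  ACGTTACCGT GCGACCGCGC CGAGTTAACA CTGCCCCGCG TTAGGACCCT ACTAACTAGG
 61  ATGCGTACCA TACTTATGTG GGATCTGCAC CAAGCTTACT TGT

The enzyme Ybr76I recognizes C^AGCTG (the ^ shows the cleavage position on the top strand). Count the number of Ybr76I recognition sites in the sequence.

0

No occurrence of CAGCTG is present in the sequence.
Ybr76I does not cut: 0 sites.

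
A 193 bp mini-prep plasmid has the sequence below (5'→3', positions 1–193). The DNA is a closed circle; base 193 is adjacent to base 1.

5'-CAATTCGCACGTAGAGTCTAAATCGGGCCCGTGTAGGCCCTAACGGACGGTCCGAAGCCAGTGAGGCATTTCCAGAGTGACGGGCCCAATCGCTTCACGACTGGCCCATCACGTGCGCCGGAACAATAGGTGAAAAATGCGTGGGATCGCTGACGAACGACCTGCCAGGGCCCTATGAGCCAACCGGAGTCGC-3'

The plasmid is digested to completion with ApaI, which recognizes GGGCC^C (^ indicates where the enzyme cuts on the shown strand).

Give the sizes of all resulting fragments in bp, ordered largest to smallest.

86, 57, 50 bp

ApaI sites (GGGCCC) start at positions 25, 82, 168.
ApaI cuts after base 5 of each site (before the last base), so after positions 29, 86, 172.
Circular molecule, 3 cuts → 3 fragments:
  30–86 → 57 bp
  87–172 → 86 bp
  173–193 then 1–29 → 21 + 29 = 50 bp
Sorted largest to smallest: 86, 57, 50 bp.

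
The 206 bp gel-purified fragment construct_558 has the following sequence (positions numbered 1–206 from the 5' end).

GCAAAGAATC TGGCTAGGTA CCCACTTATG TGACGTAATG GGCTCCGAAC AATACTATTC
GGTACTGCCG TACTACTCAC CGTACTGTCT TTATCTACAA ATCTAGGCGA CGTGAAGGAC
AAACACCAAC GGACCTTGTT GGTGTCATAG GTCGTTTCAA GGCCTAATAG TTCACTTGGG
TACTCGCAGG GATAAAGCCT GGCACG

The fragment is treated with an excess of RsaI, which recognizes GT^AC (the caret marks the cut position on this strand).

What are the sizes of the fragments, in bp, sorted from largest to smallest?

98, 44, 25, 19, 12, 8 bp

RsaI sites (GTAC) start at positions 18, 62, 70, 82, 180.
RsaI cuts after base 2 of each site, so after positions 19, 63, 71, 83, 181.
Linear molecule, 5 cuts → 6 fragments:
  1–19 → 19 bp
  20–63 → 44 bp
  64–71 → 8 bp
  72–83 → 12 bp
  84–181 → 98 bp
  182–206 → 25 bp
Sorted largest to smallest: 98, 44, 25, 19, 12, 8 bp.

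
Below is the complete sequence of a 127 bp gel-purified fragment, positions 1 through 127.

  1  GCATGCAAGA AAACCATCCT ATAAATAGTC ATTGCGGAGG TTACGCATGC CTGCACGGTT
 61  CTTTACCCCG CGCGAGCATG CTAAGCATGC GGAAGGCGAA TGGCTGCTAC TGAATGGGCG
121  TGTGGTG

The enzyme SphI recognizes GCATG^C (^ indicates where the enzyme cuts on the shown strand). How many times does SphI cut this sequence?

GCATGC occurs starting at positions 1, 45, 76, 85.
SphI cuts at 4 sites.

4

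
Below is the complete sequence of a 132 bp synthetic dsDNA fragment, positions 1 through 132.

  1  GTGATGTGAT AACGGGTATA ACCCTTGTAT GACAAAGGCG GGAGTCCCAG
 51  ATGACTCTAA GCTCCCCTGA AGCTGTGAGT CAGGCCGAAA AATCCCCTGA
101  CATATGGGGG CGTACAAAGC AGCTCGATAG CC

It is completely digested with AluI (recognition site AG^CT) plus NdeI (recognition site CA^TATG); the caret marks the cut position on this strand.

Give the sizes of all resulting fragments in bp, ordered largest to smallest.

61, 30, 20, 11, 10 bp

AluI sites (AGCT) start at positions 60, 71, 121.
AluI cuts after base 2 of each site, so after positions 61, 72, 122.
The NdeI site (CATATG) starts at position 101.
NdeI cuts after base 2 of each site, so after position 102.
Combined cut positions: 61, 72, 102, 122.
Linear molecule, 4 cuts → 5 fragments:
  1–61 → 61 bp
  62–72 → 11 bp
  73–102 → 30 bp
  103–122 → 20 bp
  123–132 → 10 bp
Sorted largest to smallest: 61, 30, 20, 11, 10 bp.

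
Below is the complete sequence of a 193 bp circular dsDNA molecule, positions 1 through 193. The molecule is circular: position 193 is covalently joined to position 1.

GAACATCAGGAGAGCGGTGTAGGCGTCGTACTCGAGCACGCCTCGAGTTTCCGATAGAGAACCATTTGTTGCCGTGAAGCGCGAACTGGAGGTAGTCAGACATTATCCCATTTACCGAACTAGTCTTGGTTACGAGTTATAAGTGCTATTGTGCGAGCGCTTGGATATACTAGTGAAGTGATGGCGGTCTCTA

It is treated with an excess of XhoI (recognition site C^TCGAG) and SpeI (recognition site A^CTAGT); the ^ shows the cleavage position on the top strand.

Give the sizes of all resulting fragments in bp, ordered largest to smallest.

77, 55, 50, 11 bp

XhoI sites (CTCGAG) start at positions 31, 42.
XhoI cuts after the first base of each site, so after positions 31, 42.
SpeI sites (ACTAGT) start at positions 119, 169.
SpeI cuts after the first base of each site, so after positions 119, 169.
Combined cut positions: 31, 42, 119, 169.
Circular molecule, 4 cuts → 4 fragments:
  32–42 → 11 bp
  43–119 → 77 bp
  120–169 → 50 bp
  170–193 then 1–31 → 24 + 31 = 55 bp
Sorted largest to smallest: 77, 55, 50, 11 bp.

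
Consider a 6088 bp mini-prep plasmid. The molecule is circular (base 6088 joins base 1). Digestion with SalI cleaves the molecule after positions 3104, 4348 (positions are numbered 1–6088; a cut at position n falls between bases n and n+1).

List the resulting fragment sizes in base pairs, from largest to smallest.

4844, 1244 bp

Circular molecule, 2 cuts → 2 fragments:
  4348 − 3104 = 1244 bp
  wrap: 6088 − 4348 + 3104 = 4844 bp
Sorted largest to smallest: 4844, 1244 bp.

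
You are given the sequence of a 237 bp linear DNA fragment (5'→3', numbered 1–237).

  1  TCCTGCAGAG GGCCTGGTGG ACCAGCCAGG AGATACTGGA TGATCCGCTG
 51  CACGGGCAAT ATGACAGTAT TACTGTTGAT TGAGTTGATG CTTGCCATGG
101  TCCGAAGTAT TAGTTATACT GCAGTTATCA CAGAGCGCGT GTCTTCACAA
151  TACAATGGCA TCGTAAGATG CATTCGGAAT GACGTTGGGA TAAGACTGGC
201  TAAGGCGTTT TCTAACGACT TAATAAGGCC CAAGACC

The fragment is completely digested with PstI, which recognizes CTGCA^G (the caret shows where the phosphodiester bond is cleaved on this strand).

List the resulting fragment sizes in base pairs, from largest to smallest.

PstI sites (CTGCAG) start at positions 3, 119.
PstI cuts after base 5 of each site (before the last base), so after positions 7, 123.
Linear molecule, 2 cuts → 3 fragments:
  1–7 → 7 bp
  8–123 → 116 bp
  124–237 → 114 bp
Sorted largest to smallest: 116, 114, 7 bp.

116, 114, 7 bp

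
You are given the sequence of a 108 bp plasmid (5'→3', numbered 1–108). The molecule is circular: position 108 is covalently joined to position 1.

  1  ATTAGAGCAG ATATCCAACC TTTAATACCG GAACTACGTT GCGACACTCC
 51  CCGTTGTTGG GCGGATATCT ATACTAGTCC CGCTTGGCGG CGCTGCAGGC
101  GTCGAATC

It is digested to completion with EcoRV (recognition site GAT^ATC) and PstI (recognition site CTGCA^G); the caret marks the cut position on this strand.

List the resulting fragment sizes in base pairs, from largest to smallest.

EcoRV sites (GATATC) start at positions 10, 64.
EcoRV cuts after base 3 of each site, so after positions 12, 66.
The PstI site (CTGCAG) starts at position 93.
PstI cuts after base 5 of each site (before the last base), so after position 97.
Combined cut positions: 12, 66, 97.
Circular molecule, 3 cuts → 3 fragments:
  13–66 → 54 bp
  67–97 → 31 bp
  98–108 then 1–12 → 11 + 12 = 23 bp
Sorted largest to smallest: 54, 31, 23 bp.

54, 31, 23 bp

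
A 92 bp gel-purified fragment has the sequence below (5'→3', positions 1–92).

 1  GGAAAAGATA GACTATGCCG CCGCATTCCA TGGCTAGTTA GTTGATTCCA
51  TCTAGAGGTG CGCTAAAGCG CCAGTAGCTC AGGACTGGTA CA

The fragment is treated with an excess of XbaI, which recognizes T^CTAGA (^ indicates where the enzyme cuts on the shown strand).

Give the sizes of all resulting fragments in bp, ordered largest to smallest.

51, 41 bp

The XbaI site (TCTAGA) starts at position 51.
XbaI cuts after the first base of each site, so after position 51.
Linear molecule, 1 cut → 2 fragments:
  1–51 → 51 bp
  52–92 → 41 bp
Sorted largest to smallest: 51, 41 bp.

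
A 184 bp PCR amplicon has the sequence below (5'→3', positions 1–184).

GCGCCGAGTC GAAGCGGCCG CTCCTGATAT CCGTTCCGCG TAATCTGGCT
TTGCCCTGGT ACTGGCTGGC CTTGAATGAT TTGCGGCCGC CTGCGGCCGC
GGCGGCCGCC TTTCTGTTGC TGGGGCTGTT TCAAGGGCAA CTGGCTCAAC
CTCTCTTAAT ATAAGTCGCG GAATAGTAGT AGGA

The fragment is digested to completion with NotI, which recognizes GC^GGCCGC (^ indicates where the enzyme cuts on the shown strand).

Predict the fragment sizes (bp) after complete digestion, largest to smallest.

NotI sites (GCGGCCGC) start at positions 14, 83, 93, 102.
NotI cuts after base 2 of each site, so after positions 15, 84, 94, 103.
Linear molecule, 4 cuts → 5 fragments:
  1–15 → 15 bp
  16–84 → 69 bp
  85–94 → 10 bp
  95–103 → 9 bp
  104–184 → 81 bp
Sorted largest to smallest: 81, 69, 15, 10, 9 bp.

81, 69, 15, 10, 9 bp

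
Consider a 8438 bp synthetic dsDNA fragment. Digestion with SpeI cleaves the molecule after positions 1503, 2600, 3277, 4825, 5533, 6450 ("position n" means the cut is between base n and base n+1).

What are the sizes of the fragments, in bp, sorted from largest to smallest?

1988, 1548, 1503, 1097, 917, 708, 677 bp

Linear molecule, 6 cuts → 7 fragments:
  1503 − 0 = 1503 bp
  2600 − 1503 = 1097 bp
  3277 − 2600 = 677 bp
  4825 − 3277 = 1548 bp
  5533 − 4825 = 708 bp
  6450 − 5533 = 917 bp
  8438 − 6450 = 1988 bp
Sorted largest to smallest: 1988, 1548, 1503, 1097, 917, 708, 677 bp.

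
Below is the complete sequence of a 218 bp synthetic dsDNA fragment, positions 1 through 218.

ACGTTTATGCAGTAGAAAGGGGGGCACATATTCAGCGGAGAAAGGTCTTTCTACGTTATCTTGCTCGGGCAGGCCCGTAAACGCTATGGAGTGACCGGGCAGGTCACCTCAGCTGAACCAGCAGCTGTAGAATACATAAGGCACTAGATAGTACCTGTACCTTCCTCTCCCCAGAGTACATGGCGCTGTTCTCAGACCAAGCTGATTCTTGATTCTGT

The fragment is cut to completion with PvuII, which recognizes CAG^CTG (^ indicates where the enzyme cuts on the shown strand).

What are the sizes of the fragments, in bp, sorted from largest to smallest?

112, 94, 12 bp

PvuII sites (CAGCTG) start at positions 110, 122.
PvuII cuts after base 3 of each site, so after positions 112, 124.
Linear molecule, 2 cuts → 3 fragments:
  1–112 → 112 bp
  113–124 → 12 bp
  125–218 → 94 bp
Sorted largest to smallest: 112, 94, 12 bp.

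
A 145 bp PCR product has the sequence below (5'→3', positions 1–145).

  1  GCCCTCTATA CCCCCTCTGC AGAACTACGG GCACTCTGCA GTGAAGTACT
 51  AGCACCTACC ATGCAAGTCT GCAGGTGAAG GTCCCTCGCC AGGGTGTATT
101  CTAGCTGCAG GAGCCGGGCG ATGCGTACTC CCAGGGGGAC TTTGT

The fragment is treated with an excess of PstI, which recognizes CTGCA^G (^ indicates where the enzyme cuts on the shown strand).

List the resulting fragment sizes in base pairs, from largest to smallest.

36, 36, 33, 21, 19 bp

PstI sites (CTGCAG) start at positions 17, 36, 69, 105.
PstI cuts after base 5 of each site (before the last base), so after positions 21, 40, 73, 109.
Linear molecule, 4 cuts → 5 fragments:
  1–21 → 21 bp
  22–40 → 19 bp
  41–73 → 33 bp
  74–109 → 36 bp
  110–145 → 36 bp
Sorted largest to smallest: 36, 36, 33, 21, 19 bp.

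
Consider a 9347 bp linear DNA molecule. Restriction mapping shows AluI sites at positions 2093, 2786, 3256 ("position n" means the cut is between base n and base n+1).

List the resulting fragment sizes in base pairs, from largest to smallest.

Linear molecule, 3 cuts → 4 fragments:
  2093 − 0 = 2093 bp
  2786 − 2093 = 693 bp
  3256 − 2786 = 470 bp
  9347 − 3256 = 6091 bp
Sorted largest to smallest: 6091, 2093, 693, 470 bp.

6091, 2093, 693, 470 bp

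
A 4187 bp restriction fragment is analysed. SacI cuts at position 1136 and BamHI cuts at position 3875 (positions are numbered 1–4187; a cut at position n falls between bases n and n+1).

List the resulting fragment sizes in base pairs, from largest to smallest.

2739, 1136, 312 bp

Combined cut positions (sorted): 1136, 3875.
Linear molecule, 2 cuts → 3 fragments:
  1136 − 0 = 1136 bp
  3875 − 1136 = 2739 bp
  4187 − 3875 = 312 bp
Sorted largest to smallest: 2739, 1136, 312 bp.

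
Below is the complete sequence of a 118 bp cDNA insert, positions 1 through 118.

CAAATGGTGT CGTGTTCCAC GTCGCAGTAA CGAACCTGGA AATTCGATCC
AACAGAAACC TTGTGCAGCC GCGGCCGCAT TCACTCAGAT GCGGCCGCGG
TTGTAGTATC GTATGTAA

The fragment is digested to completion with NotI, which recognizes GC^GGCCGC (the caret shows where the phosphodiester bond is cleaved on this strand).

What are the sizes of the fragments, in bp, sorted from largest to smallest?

72, 26, 20 bp

NotI sites (GCGGCCGC) start at positions 71, 91.
NotI cuts after base 2 of each site, so after positions 72, 92.
Linear molecule, 2 cuts → 3 fragments:
  1–72 → 72 bp
  73–92 → 20 bp
  93–118 → 26 bp
Sorted largest to smallest: 72, 26, 20 bp.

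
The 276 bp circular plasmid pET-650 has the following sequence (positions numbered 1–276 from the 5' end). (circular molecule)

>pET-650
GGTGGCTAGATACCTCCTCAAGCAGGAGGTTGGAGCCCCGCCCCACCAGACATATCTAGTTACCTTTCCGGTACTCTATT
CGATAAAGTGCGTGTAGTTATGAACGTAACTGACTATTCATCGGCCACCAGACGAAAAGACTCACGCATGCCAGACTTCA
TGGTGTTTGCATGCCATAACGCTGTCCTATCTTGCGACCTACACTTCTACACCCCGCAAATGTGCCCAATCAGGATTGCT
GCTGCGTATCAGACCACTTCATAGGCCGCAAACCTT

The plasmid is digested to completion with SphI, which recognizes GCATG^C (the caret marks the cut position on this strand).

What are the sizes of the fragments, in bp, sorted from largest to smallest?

253, 23 bp

SphI sites (GCATGC) start at positions 146, 169.
SphI cuts after base 5 of each site (before the last base), so after positions 150, 173.
Circular molecule, 2 cuts → 2 fragments:
  151–173 → 23 bp
  174–276 then 1–150 → 103 + 150 = 253 bp
Sorted largest to smallest: 253, 23 bp.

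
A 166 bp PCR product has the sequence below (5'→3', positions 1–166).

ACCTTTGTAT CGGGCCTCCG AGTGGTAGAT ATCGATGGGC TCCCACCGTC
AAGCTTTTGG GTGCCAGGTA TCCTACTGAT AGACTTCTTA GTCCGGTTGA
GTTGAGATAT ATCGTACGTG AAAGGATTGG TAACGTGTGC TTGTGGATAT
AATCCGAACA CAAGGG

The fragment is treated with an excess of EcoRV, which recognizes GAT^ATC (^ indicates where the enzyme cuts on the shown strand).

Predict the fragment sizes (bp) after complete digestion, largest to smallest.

136, 30 bp

The EcoRV site (GATATC) starts at position 28.
EcoRV cuts after base 3 of each site, so after position 30.
Linear molecule, 1 cut → 2 fragments:
  1–30 → 30 bp
  31–166 → 136 bp
Sorted largest to smallest: 136, 30 bp.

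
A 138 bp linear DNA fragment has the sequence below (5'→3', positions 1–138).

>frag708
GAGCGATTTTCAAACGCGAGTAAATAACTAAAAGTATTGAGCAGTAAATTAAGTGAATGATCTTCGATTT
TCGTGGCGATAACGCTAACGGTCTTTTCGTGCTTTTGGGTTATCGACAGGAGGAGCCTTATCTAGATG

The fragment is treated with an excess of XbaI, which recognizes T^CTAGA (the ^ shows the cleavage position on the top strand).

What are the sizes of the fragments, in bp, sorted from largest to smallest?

The XbaI site (TCTAGA) starts at position 131.
XbaI cuts after the first base of each site, so after position 131.
Linear molecule, 1 cut → 2 fragments:
  1–131 → 131 bp
  132–138 → 7 bp
Sorted largest to smallest: 131, 7 bp.

131, 7 bp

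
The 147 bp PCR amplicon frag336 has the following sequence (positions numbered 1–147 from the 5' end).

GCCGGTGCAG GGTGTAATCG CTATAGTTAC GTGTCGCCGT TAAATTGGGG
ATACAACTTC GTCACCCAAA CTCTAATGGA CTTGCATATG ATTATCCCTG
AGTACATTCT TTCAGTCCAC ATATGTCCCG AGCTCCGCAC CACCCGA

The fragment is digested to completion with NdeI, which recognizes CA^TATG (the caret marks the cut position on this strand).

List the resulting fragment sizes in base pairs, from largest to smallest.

86, 35, 26 bp

NdeI sites (CATATG) start at positions 85, 120.
NdeI cuts after base 2 of each site, so after positions 86, 121.
Linear molecule, 2 cuts → 3 fragments:
  1–86 → 86 bp
  87–121 → 35 bp
  122–147 → 26 bp
Sorted largest to smallest: 86, 35, 26 bp.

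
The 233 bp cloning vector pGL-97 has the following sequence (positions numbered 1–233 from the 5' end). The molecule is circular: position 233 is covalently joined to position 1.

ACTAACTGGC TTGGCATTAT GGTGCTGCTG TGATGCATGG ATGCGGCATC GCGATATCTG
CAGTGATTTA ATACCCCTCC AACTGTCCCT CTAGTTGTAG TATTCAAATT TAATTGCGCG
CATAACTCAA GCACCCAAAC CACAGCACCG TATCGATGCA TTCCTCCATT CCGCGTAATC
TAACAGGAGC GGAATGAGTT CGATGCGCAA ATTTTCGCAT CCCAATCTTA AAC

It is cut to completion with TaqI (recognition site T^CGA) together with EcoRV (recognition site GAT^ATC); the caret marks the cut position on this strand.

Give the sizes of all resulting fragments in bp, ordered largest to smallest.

98, 88, 47 bp

TaqI sites (TCGA) start at positions 153, 200.
TaqI cuts after the first base of each site, so after positions 153, 200.
The EcoRV site (GATATC) starts at position 53.
EcoRV cuts after base 3 of each site, so after position 55.
Combined cut positions: 55, 153, 200.
Circular molecule, 3 cuts → 3 fragments:
  56–153 → 98 bp
  154–200 → 47 bp
  201–233 then 1–55 → 33 + 55 = 88 bp
Sorted largest to smallest: 98, 88, 47 bp.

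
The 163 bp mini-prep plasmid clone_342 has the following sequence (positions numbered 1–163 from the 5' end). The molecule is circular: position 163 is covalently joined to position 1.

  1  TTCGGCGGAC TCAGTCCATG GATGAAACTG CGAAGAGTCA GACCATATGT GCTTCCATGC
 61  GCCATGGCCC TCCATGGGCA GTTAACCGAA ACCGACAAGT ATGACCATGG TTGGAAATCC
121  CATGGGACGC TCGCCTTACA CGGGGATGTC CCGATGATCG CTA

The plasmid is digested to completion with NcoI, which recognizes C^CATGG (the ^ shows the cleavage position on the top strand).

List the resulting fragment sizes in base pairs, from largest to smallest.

59, 46, 33, 15, 10 bp

NcoI sites (CCATGG) start at positions 16, 62, 72, 105, 120.
NcoI cuts after the first base of each site, so after positions 16, 62, 72, 105, 120.
Circular molecule, 5 cuts → 5 fragments:
  17–62 → 46 bp
  63–72 → 10 bp
  73–105 → 33 bp
  106–120 → 15 bp
  121–163 then 1–16 → 43 + 16 = 59 bp
Sorted largest to smallest: 59, 46, 33, 15, 10 bp.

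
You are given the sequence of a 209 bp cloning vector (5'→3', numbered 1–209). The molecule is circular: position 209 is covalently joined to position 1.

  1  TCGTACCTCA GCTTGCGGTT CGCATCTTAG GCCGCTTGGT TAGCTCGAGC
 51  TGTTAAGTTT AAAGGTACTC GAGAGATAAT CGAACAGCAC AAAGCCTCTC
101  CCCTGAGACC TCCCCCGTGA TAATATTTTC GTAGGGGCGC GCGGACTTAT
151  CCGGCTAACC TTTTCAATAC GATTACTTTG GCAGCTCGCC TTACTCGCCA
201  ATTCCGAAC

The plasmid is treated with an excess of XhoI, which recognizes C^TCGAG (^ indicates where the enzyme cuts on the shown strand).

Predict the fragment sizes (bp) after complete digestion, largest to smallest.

185, 24 bp

XhoI sites (CTCGAG) start at positions 44, 68.
XhoI cuts after the first base of each site, so after positions 44, 68.
Circular molecule, 2 cuts → 2 fragments:
  45–68 → 24 bp
  69–209 then 1–44 → 141 + 44 = 185 bp
Sorted largest to smallest: 185, 24 bp.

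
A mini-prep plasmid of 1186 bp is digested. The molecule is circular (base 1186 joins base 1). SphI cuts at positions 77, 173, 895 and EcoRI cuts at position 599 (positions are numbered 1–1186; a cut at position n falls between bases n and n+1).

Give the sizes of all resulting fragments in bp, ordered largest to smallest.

426, 368, 296, 96 bp

Combined cut positions (sorted): 77, 173, 599, 895.
Circular molecule, 4 cuts → 4 fragments:
  173 − 77 = 96 bp
  599 − 173 = 426 bp
  895 − 599 = 296 bp
  wrap: 1186 − 895 + 77 = 368 bp
Sorted largest to smallest: 426, 368, 296, 96 bp.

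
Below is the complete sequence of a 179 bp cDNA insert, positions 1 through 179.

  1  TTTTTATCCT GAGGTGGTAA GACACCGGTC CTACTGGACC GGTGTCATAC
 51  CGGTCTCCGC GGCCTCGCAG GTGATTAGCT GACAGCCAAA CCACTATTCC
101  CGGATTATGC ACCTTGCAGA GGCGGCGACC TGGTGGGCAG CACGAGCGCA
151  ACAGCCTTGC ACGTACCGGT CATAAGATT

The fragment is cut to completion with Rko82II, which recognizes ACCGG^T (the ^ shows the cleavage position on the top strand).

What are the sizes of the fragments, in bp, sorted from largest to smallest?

116, 28, 14, 11, 10 bp

Rko82II sites (ACCGGT) start at positions 24, 38, 49, 165.
Rko82II cuts after base 5 of each site (before the last base), so after positions 28, 42, 53, 169.
Linear molecule, 4 cuts → 5 fragments:
  1–28 → 28 bp
  29–42 → 14 bp
  43–53 → 11 bp
  54–169 → 116 bp
  170–179 → 10 bp
Sorted largest to smallest: 116, 28, 14, 11, 10 bp.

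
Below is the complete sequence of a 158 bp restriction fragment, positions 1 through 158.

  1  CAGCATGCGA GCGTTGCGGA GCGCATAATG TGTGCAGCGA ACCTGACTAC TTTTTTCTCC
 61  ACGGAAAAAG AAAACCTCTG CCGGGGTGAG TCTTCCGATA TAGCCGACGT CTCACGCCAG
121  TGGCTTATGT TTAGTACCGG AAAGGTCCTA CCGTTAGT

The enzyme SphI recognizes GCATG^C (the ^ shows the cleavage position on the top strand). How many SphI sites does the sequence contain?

GCATGC occurs starting at position 3.
SphI cuts at 1 site.

1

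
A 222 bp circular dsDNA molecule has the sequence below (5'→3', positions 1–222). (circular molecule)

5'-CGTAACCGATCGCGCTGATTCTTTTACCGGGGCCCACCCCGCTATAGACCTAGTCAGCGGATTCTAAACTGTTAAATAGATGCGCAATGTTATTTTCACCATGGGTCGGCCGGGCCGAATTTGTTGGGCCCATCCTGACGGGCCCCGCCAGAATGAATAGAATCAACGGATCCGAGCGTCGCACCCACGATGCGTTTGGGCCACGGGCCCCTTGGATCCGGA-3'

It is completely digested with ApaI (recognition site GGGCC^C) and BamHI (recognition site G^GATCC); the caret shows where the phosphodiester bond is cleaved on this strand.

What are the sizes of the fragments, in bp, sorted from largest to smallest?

96, 42, 41, 24, 14, 5 bp

ApaI sites (GGGCCC) start at positions 30, 126, 140, 205.
ApaI cuts after base 5 of each site (before the last base), so after positions 34, 130, 144, 209.
BamHI sites (GGATCC) start at positions 168, 214.
BamHI cuts after the first base of each site, so after positions 168, 214.
Combined cut positions: 34, 130, 144, 168, 209, 214.
Circular molecule, 6 cuts → 6 fragments:
  35–130 → 96 bp
  131–144 → 14 bp
  145–168 → 24 bp
  169–209 → 41 bp
  210–214 → 5 bp
  215–222 then 1–34 → 8 + 34 = 42 bp
Sorted largest to smallest: 96, 42, 41, 24, 14, 5 bp.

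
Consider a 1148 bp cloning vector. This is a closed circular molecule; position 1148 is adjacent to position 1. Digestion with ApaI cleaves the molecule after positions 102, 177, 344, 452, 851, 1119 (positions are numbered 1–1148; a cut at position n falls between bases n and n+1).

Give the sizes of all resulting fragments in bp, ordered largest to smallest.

Circular molecule, 6 cuts → 6 fragments:
  177 − 102 = 75 bp
  344 − 177 = 167 bp
  452 − 344 = 108 bp
  851 − 452 = 399 bp
  1119 − 851 = 268 bp
  wrap: 1148 − 1119 + 102 = 131 bp
Sorted largest to smallest: 399, 268, 167, 131, 108, 75 bp.

399, 268, 167, 131, 108, 75 bp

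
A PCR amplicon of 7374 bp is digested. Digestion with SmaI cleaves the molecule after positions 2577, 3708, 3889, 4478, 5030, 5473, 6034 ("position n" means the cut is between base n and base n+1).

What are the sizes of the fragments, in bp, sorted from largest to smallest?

Linear molecule, 7 cuts → 8 fragments:
  2577 − 0 = 2577 bp
  3708 − 2577 = 1131 bp
  3889 − 3708 = 181 bp
  4478 − 3889 = 589 bp
  5030 − 4478 = 552 bp
  5473 − 5030 = 443 bp
  6034 − 5473 = 561 bp
  7374 − 6034 = 1340 bp
Sorted largest to smallest: 2577, 1340, 1131, 589, 561, 552, 443, 181 bp.

2577, 1340, 1131, 589, 561, 552, 443, 181 bp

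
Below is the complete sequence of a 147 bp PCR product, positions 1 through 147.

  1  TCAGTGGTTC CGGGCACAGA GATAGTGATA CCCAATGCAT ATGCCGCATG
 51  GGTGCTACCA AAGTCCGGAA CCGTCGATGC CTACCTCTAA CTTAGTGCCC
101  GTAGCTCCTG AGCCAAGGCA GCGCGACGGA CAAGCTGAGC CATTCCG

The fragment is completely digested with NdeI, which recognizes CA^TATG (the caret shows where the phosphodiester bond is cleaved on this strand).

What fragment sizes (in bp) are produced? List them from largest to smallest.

108, 39 bp

The NdeI site (CATATG) starts at position 38.
NdeI cuts after base 2 of each site, so after position 39.
Linear molecule, 1 cut → 2 fragments:
  1–39 → 39 bp
  40–147 → 108 bp
Sorted largest to smallest: 108, 39 bp.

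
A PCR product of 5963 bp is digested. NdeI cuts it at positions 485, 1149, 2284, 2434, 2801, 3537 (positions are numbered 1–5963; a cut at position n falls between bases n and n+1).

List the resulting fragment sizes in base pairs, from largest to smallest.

Linear molecule, 6 cuts → 7 fragments:
  485 − 0 = 485 bp
  1149 − 485 = 664 bp
  2284 − 1149 = 1135 bp
  2434 − 2284 = 150 bp
  2801 − 2434 = 367 bp
  3537 − 2801 = 736 bp
  5963 − 3537 = 2426 bp
Sorted largest to smallest: 2426, 1135, 736, 664, 485, 367, 150 bp.

2426, 1135, 736, 664, 485, 367, 150 bp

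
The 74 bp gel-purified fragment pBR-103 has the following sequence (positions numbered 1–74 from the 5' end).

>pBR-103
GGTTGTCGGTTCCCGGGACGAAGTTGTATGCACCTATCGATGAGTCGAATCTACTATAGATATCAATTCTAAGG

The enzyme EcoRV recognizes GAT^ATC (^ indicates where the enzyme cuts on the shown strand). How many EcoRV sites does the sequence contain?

1

GATATC occurs starting at position 59.
EcoRV cuts at 1 site.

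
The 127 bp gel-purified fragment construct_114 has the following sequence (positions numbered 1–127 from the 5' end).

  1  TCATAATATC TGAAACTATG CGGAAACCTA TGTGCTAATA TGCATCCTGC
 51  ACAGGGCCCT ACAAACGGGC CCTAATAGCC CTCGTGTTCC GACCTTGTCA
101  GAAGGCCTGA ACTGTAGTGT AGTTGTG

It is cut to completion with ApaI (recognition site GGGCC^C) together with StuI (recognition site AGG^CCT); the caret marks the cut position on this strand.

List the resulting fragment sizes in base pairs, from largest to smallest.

58, 34, 22, 13 bp

ApaI sites (GGGCCC) start at positions 54, 67.
ApaI cuts after base 5 of each site (before the last base), so after positions 58, 71.
The StuI site (AGGCCT) starts at position 103.
StuI cuts after base 3 of each site, so after position 105.
Combined cut positions: 58, 71, 105.
Linear molecule, 3 cuts → 4 fragments:
  1–58 → 58 bp
  59–71 → 13 bp
  72–105 → 34 bp
  106–127 → 22 bp
Sorted largest to smallest: 58, 34, 22, 13 bp.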